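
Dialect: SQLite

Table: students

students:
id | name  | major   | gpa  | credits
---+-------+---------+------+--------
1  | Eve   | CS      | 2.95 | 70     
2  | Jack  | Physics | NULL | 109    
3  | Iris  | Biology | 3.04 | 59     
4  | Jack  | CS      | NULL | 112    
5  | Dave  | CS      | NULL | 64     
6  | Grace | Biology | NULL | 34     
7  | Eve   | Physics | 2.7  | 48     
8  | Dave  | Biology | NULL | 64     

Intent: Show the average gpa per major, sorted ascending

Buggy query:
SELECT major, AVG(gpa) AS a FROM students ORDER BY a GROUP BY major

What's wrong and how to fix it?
Bug: GROUP BY must precede ORDER BY

Fix: Reorder: SELECT … FROM … GROUP BY … ORDER BY …

Corrected query:
SELECT major, AVG(gpa) AS a FROM students GROUP BY major ORDER BY a

Result:
major   | a   
--------+-----
Physics | 2.7 
CS      | 2.95
Biology | 3.04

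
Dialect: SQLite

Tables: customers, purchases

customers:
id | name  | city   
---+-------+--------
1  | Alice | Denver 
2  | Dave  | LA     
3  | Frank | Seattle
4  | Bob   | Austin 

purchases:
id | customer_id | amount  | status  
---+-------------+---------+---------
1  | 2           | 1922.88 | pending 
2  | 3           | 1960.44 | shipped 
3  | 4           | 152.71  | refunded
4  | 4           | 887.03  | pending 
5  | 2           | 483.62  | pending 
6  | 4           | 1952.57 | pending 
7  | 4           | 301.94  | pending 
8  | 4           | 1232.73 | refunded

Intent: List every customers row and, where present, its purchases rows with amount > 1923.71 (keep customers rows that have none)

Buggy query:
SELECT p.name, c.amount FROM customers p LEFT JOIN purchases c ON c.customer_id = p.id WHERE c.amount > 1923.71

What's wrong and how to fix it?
Bug: A WHERE condition on the right-hand table after LEFT JOIN drops unmatched parents

Fix: Put 'c.amount > 1923.71' in the JOIN's ON clause instead of WHERE

Corrected query:
SELECT p.name, c.amount FROM customers p LEFT JOIN purchases c ON c.customer_id = p.id AND c.amount > 1923.71

Result:
name  | amount 
------+--------
Alice | NULL   
Dave  | NULL   
Frank | 1960.44
Bob   | 1952.57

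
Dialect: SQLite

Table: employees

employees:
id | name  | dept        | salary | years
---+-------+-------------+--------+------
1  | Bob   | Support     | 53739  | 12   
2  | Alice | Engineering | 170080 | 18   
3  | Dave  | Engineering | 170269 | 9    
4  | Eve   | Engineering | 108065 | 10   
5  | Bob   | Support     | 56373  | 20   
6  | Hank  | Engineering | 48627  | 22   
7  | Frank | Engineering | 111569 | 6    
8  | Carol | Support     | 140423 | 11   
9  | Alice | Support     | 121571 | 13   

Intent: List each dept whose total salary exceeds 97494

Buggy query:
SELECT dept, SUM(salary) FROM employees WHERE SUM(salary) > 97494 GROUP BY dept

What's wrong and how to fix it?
Bug: SUM(salary) is an aggregate, but WHERE filters rows before aggregation

Fix: Move the aggregate condition to a HAVING clause

Corrected query:
SELECT dept, SUM(salary) FROM employees GROUP BY dept HAVING SUM(salary) > 97494

Result:
dept        | SUM(salary)
------------+------------
Engineering | 608610     
Support     | 372106     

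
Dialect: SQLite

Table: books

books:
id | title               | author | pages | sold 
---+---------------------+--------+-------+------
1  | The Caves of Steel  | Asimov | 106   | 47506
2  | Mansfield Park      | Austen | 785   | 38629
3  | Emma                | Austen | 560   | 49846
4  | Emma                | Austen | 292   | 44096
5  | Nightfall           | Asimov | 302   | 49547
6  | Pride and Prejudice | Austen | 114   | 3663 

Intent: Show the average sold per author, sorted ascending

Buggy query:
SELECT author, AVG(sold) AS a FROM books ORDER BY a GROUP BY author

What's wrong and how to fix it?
Bug: GROUP BY must precede ORDER BY

Fix: Move ORDER BY to the end, after GROUP BY

Corrected query:
SELECT author, AVG(sold) AS a FROM books GROUP BY author ORDER BY a

Result:
author | a      
-------+--------
Austen | 34058.5
Asimov | 48526.5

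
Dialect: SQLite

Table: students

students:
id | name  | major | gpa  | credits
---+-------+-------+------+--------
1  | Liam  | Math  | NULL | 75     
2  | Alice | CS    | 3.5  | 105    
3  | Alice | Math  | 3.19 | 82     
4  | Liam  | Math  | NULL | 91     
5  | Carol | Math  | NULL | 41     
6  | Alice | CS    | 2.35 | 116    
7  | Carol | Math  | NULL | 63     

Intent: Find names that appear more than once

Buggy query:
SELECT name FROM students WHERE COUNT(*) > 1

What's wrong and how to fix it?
Bug: COUNT(*) is an aggregate and cannot be used in WHERE

Fix: Group first, then use HAVING for the count condition

Corrected query:
SELECT name FROM students GROUP BY name HAVING COUNT(*) > 1

Result:
name 
-----
Alice
Carol
Liam 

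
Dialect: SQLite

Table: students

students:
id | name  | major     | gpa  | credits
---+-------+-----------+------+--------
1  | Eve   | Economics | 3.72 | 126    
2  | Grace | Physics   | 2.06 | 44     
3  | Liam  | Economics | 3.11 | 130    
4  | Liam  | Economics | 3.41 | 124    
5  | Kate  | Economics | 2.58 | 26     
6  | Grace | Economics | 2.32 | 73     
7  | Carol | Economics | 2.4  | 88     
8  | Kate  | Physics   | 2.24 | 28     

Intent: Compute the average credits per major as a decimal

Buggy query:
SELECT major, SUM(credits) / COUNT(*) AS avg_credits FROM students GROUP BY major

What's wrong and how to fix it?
Bug: SUM(credits) and COUNT(*) are both integers; the division truncates the fractional part

Fix: Multiply by 1.0 (or CAST to REAL) to force floating-point division

Corrected query:
SELECT major, SUM(credits) * 1.0 / COUNT(*) AS avg_credits FROM students GROUP BY major

Result:
major     | avg_credits
----------+------------
Economics | 94.5       
Physics   | 36         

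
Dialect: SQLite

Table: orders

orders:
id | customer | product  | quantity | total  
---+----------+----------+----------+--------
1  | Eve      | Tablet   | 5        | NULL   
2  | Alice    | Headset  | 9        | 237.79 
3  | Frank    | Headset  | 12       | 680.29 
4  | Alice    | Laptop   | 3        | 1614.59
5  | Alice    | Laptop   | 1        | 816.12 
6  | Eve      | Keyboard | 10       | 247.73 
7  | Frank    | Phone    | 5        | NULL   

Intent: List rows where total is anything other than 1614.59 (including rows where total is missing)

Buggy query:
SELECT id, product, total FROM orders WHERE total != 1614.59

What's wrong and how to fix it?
Bug: Inequality against NULL is unknown, not true; rows with NULL are dropped

Fix: Add an explicit OR total IS NULL to include the missing-value rows

Corrected query:
SELECT id, product, total FROM orders WHERE total != 1614.59 OR total IS NULL

Result:
id | product  | total 
---+----------+-------
1  | Tablet   | NULL  
2  | Headset  | 237.79
3  | Headset  | 680.29
5  | Laptop   | 816.12
6  | Keyboard | 247.73
7  | Phone    | NULL  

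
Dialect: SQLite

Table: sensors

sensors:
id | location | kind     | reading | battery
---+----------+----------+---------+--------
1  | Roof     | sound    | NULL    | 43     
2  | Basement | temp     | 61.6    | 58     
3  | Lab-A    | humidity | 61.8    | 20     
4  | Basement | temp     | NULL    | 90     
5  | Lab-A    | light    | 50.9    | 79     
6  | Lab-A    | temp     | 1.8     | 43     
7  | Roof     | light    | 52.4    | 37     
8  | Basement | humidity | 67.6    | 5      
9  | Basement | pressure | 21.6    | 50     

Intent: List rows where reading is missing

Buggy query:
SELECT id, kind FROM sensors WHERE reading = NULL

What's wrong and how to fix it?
Bug: Comparing to NULL with '=' never matches; NULL = NULL is unknown, not true

Fix: Replace '= NULL' with 'IS NULL'

Corrected query:
SELECT id, kind FROM sensors WHERE reading IS NULL

Result:
id | kind 
---+------
1  | sound
4  | temp 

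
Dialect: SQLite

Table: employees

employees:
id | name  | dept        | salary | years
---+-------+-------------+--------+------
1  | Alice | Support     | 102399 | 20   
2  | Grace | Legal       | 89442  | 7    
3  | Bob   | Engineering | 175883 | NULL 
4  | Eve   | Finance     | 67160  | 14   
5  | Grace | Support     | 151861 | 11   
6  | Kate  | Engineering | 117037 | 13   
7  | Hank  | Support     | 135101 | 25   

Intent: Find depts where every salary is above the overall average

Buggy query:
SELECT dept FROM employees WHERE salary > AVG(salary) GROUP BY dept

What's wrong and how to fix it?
Bug: WHERE evaluates per row before aggregation, so AVG() is unavailable

Fix: Use a subquery for AVG and a HAVING MIN(...) filter so the condition holds for every row in the group

Corrected query:
SELECT dept FROM employees GROUP BY dept HAVING MIN(salary) > (SELECT AVG(salary) FROM employees)

Result:
(no rows)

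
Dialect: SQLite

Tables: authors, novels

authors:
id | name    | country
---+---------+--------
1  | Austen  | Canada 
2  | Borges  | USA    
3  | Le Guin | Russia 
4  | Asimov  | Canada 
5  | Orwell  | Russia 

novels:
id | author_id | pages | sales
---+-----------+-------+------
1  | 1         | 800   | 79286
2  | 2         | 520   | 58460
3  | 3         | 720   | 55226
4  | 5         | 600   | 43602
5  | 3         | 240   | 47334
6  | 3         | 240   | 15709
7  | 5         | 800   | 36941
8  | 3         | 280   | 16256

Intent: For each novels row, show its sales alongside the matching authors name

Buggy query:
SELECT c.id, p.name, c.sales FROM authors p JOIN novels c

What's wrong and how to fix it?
Bug: JOIN with no ON clause produces a cartesian product; every novels row pairs with every authors row

Fix: Add ON c.author_id = p.id to the JOIN

Corrected query:
SELECT c.id, p.name, c.sales FROM authors p JOIN novels c ON c.author_id = p.id

Result:
id | name    | sales
---+---------+------
1  | Austen  | 79286
2  | Borges  | 58460
3  | Le Guin | 55226
4  | Orwell  | 43602
5  | Le Guin | 47334
6  | Le Guin | 15709
7  | Orwell  | 36941
8  | Le Guin | 16256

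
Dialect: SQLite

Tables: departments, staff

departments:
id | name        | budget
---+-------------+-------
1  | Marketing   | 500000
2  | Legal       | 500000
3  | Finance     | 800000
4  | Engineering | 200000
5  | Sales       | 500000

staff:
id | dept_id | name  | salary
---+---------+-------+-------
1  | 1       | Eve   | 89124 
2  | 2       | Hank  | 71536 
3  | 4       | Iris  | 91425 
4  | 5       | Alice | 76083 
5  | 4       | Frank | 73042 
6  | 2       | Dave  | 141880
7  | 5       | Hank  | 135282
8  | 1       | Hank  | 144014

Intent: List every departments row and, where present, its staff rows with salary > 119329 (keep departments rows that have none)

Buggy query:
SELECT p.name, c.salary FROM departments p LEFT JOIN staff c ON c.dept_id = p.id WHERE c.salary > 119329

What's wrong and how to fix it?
Bug: A WHERE condition on the right-hand table after LEFT JOIN drops unmatched parents

Fix: Put 'c.salary > 119329' in the JOIN's ON clause instead of WHERE

Corrected query:
SELECT p.name, c.salary FROM departments p LEFT JOIN staff c ON c.dept_id = p.id AND c.salary > 119329

Result:
name        | salary
------------+-------
Marketing   | 144014
Legal       | 141880
Finance     | NULL  
Engineering | NULL  
Sales       | 135282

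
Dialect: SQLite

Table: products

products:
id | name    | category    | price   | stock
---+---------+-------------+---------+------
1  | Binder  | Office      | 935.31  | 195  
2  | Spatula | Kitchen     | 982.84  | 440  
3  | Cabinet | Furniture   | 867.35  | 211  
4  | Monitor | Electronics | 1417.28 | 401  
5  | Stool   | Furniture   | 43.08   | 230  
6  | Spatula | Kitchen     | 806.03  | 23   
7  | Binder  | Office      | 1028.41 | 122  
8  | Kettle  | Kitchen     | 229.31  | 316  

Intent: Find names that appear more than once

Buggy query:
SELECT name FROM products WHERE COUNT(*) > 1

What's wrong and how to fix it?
Bug: WHERE can't reference COUNT(*); aggregates are computed after WHERE

Fix: Group first, then use HAVING for the count condition

Corrected query:
SELECT name FROM products GROUP BY name HAVING COUNT(*) > 1

Result:
name   
-------
Binder 
Spatula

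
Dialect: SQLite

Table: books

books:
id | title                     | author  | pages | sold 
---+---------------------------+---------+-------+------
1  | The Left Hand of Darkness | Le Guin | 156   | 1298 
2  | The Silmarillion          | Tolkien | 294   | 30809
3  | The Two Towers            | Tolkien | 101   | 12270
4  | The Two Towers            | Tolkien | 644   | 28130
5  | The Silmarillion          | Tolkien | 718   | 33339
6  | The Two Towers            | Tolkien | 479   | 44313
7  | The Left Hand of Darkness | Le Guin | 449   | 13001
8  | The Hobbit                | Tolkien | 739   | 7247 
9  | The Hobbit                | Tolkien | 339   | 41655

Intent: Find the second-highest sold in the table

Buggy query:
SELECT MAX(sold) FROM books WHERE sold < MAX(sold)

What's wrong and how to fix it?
Bug: The inner MAX is an aggregate inside WHERE, which is not allowed

Fix: Compute the overall MAX in a subquery, then take MAX of rows below it

Corrected query:
SELECT MAX(sold) FROM books WHERE sold < (SELECT MAX(sold) FROM books)

Result:
MAX(sold)
---------
41655    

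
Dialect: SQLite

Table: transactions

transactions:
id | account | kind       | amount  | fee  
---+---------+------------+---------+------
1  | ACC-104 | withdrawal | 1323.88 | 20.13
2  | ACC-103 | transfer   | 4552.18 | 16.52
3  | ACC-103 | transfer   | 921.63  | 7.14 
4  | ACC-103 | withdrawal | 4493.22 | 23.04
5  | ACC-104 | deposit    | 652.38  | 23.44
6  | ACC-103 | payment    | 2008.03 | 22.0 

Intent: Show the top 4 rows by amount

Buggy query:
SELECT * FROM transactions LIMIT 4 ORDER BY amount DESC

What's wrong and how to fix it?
Bug: LIMIT must come after ORDER BY

Fix: Swap the clauses: ORDER BY first, then LIMIT

Corrected query:
SELECT * FROM transactions ORDER BY amount DESC LIMIT 4

Result:
id | account | kind       | amount  | fee  
---+---------+------------+---------+------
2  | ACC-103 | transfer   | 4552.18 | 16.52
4  | ACC-103 | withdrawal | 4493.22 | 23.04
6  | ACC-103 | payment    | 2008.03 | 22   
1  | ACC-104 | withdrawal | 1323.88 | 20.13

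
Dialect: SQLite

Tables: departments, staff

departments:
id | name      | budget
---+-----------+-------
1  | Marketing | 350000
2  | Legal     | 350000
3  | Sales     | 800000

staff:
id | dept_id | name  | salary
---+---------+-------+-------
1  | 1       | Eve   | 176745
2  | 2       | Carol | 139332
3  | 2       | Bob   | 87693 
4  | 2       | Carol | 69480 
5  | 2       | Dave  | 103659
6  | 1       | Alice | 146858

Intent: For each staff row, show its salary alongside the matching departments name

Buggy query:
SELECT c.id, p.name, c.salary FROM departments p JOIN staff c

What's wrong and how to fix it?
Bug: Missing join condition: each staff row is matched to all departments rows instead of just its own

Fix: Add ON c.dept_id = p.id to the JOIN

Corrected query:
SELECT c.id, p.name, c.salary FROM departments p JOIN staff c ON c.dept_id = p.id

Result:
id | name      | salary
---+-----------+-------
1  | Marketing | 176745
2  | Legal     | 139332
3  | Legal     | 87693 
4  | Legal     | 69480 
5  | Legal     | 103659
6  | Marketing | 146858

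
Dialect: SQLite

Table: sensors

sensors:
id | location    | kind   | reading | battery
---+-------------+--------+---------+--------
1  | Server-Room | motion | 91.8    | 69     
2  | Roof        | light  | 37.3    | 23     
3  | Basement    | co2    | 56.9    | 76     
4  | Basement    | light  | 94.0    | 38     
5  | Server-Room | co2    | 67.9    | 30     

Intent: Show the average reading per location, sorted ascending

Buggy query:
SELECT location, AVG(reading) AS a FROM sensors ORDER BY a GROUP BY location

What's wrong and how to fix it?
Bug: ORDER BY appears before GROUP BY; SQL clause order requires GROUP BY first

Fix: Reorder: SELECT … FROM … GROUP BY … ORDER BY …

Corrected query:
SELECT location, AVG(reading) AS a FROM sensors GROUP BY location ORDER BY a

Result:
location    | a    
------------+------
Roof        | 37.3 
Basement    | 75.45
Server-Room | 79.85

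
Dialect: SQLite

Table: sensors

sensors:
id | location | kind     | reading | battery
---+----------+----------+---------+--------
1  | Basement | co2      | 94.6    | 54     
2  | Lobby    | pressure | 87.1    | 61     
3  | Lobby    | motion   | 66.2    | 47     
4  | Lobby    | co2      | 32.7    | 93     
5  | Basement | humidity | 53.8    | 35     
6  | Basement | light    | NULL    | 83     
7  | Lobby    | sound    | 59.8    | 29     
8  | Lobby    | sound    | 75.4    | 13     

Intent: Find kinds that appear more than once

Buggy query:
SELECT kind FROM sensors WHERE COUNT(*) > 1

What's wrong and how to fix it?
Bug: COUNT(*) is an aggregate and cannot be used in WHERE

Fix: GROUP BY kind, then filter groups with HAVING COUNT(*) > 1

Corrected query:
SELECT kind FROM sensors GROUP BY kind HAVING COUNT(*) > 1

Result:
kind 
-----
co2  
sound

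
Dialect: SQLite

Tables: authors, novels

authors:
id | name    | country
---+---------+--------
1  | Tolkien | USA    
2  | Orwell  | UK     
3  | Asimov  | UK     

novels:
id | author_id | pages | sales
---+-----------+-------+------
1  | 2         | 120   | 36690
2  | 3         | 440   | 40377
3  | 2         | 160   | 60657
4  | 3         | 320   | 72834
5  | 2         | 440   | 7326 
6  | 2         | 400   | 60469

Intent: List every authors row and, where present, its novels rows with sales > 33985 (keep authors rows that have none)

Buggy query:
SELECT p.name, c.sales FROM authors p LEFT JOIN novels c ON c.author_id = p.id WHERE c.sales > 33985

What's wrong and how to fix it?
Bug: A WHERE condition on the right-hand table after LEFT JOIN drops unmatched parents

Fix: Put 'c.sales > 33985' in the JOIN's ON clause instead of WHERE

Corrected query:
SELECT p.name, c.sales FROM authors p LEFT JOIN novels c ON c.author_id = p.id AND c.sales > 33985

Result:
name    | sales
--------+------
Tolkien | NULL 
Orwell  | 36690
Orwell  | 60469
Orwell  | 60657
Asimov  | 40377
Asimov  | 72834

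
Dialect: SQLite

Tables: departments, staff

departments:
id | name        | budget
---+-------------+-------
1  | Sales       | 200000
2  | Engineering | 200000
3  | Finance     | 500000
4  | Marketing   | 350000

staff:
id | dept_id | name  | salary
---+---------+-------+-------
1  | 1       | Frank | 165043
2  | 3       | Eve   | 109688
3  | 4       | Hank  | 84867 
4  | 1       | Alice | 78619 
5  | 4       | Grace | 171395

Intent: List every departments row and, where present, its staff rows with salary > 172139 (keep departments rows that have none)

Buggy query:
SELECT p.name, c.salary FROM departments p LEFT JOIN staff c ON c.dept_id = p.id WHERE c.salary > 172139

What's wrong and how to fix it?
Bug: A WHERE condition on the right-hand table after LEFT JOIN drops unmatched parents

Fix: Move the right-table condition into the ON clause so unmatched parents are kept

Corrected query:
SELECT p.name, c.salary FROM departments p LEFT JOIN staff c ON c.dept_id = p.id AND c.salary > 172139

Result:
name        | salary
------------+-------
Sales       | NULL  
Engineering | NULL  
Finance     | NULL  
Marketing   | NULL  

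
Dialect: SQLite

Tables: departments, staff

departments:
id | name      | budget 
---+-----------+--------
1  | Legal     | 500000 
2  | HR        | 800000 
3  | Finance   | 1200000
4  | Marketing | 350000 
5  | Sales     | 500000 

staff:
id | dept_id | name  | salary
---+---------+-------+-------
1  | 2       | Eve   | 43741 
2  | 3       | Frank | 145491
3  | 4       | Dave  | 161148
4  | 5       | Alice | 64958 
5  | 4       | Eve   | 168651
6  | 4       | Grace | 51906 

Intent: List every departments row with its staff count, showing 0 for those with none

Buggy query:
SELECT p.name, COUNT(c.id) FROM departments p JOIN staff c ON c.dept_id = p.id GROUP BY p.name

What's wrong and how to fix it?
Bug: An inner join excludes parents with zero children

Fix: Use LEFT JOIN so parents without children still appear (COUNT(c.id) gives 0)

Corrected query:
SELECT p.name, COUNT(c.id) FROM departments p LEFT JOIN staff c ON c.dept_id = p.id GROUP BY p.name

Result:
name      | COUNT(c.id)
----------+------------
Finance   | 1          
HR        | 1          
Legal     | 0          
Marketing | 3          
Sales     | 1          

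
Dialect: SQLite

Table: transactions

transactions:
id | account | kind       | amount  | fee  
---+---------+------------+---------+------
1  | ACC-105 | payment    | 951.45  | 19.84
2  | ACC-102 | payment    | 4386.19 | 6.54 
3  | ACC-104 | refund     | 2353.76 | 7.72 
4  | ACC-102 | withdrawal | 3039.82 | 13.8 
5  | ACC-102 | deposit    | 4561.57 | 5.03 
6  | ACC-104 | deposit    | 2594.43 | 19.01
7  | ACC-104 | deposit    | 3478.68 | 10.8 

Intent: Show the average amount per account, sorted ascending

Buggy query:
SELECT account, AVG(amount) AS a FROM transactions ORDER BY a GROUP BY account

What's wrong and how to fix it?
Bug: ORDER BY appears before GROUP BY; SQL clause order requires GROUP BY first

Fix: Move ORDER BY to the end, after GROUP BY

Corrected query:
SELECT account, AVG(amount) AS a FROM transactions GROUP BY account ORDER BY a

Result:
account | a          
--------+------------
ACC-105 | 951.45     
ACC-104 | 2808.956667
ACC-102 | 3995.86    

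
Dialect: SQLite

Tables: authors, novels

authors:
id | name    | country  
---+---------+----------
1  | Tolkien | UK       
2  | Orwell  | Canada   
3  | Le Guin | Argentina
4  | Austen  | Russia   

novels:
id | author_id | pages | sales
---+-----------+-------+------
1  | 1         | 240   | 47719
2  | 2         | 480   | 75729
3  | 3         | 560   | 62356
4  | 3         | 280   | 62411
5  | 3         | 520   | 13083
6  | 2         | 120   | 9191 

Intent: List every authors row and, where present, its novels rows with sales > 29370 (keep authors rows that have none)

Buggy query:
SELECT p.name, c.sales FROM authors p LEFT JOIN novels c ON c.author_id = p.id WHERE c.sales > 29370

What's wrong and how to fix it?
Bug: A WHERE condition on the right-hand table after LEFT JOIN drops unmatched parents

Fix: Put 'c.sales > 29370' in the JOIN's ON clause instead of WHERE

Corrected query:
SELECT p.name, c.sales FROM authors p LEFT JOIN novels c ON c.author_id = p.id AND c.sales > 29370

Result:
name    | sales
--------+------
Tolkien | 47719
Orwell  | 75729
Le Guin | 62356
Le Guin | 62411
Austen  | NULL 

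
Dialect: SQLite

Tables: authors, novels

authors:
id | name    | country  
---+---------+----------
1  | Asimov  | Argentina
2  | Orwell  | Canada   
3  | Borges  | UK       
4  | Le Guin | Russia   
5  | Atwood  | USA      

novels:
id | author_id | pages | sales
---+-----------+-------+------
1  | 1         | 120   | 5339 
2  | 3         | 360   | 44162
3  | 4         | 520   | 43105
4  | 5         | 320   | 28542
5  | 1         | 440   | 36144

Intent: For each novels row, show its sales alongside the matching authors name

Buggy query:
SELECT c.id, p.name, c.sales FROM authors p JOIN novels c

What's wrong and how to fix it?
Bug: Missing join condition: each novels row is matched to all authors rows instead of just its own

Fix: Specify the join condition linking the foreign key to the parent id

Corrected query:
SELECT c.id, p.name, c.sales FROM authors p JOIN novels c ON c.author_id = p.id

Result:
id | name    | sales
---+---------+------
1  | Asimov  | 5339 
2  | Borges  | 44162
3  | Le Guin | 43105
4  | Atwood  | 28542
5  | Asimov  | 36144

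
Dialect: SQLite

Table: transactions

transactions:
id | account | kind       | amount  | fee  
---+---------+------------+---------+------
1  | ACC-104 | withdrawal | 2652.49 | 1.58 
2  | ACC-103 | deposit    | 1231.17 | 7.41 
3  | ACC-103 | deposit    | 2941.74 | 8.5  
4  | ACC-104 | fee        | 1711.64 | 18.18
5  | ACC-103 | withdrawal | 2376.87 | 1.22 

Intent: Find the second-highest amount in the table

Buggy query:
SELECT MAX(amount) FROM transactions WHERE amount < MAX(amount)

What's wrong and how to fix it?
Bug: The inner MAX is an aggregate inside WHERE, which is not allowed

Fix: Compute the overall MAX in a subquery, then take MAX of rows below it

Corrected query:
SELECT MAX(amount) FROM transactions WHERE amount < (SELECT MAX(amount) FROM transactions)

Result:
MAX(amount)
-----------
2652.49    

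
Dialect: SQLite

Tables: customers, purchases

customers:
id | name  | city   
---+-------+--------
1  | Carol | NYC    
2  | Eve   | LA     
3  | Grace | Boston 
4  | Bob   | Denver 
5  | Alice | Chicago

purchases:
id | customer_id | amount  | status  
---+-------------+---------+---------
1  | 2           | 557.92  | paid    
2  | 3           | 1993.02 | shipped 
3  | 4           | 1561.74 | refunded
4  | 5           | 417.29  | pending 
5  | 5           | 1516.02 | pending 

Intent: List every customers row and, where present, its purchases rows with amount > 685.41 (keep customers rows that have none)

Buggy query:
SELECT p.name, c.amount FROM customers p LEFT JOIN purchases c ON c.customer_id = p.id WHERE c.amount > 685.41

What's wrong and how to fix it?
Bug: A WHERE condition on the right-hand table after LEFT JOIN drops unmatched parents

Fix: Move the right-table condition into the ON clause so unmatched parents are kept

Corrected query:
SELECT p.name, c.amount FROM customers p LEFT JOIN purchases c ON c.customer_id = p.id AND c.amount > 685.41

Result:
name  | amount 
------+--------
Carol | NULL   
Eve   | NULL   
Grace | 1993.02
Bob   | 1561.74
Alice | 1516.02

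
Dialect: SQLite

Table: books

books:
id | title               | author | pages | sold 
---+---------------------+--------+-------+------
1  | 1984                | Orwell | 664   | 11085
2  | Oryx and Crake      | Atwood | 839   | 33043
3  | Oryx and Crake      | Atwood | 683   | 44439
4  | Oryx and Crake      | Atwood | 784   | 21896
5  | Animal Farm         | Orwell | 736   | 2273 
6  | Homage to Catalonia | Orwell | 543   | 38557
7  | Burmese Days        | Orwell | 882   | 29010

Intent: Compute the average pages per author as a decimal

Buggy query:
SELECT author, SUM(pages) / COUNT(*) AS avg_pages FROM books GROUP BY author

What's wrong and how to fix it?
Bug: Both operands are integers, so '/' performs integer division and truncates

Fix: Multiply by 1.0 (or CAST to REAL) to force floating-point division

Corrected query:
SELECT author, SUM(pages) * 1.0 / COUNT(*) AS avg_pages FROM books GROUP BY author

Result:
author | avg_pages 
-------+-----------
Atwood | 768.666667
Orwell | 706.25    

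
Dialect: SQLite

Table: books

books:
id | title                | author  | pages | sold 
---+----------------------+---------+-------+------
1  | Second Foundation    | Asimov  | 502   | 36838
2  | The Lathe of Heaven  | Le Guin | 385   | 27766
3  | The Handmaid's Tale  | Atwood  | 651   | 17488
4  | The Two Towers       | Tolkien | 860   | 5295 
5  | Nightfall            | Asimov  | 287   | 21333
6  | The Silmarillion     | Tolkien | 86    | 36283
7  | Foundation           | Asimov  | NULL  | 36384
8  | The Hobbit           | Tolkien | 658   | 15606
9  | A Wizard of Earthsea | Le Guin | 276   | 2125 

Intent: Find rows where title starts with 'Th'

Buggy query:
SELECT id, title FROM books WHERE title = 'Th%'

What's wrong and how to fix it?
Bug: Wildcards only work with LIKE; '=' treats '%' as a literal character

Fix: Use LIKE for wildcard pattern matching

Corrected query:
SELECT id, title FROM books WHERE title LIKE 'Th%'

Result:
id | title              
---+--------------------
2  | The Lathe of Heaven
3  | The Handmaid's Tale
4  | The Two Towers     
6  | The Silmarillion   
8  | The Hobbit         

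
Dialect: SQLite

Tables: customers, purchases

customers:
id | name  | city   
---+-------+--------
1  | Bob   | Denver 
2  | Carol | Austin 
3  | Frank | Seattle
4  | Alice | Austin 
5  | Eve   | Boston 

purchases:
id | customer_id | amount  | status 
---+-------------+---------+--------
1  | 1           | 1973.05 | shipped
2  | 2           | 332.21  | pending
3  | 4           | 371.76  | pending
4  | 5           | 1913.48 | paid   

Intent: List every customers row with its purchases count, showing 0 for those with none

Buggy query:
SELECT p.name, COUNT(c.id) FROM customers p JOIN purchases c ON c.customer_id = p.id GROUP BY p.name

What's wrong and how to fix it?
Bug: INNER JOIN drops customers rows that have no matching purchases rows

Fix: Switch to LEFT JOIN to retain unmatched parent rows

Corrected query:
SELECT p.name, COUNT(c.id) FROM customers p LEFT JOIN purchases c ON c.customer_id = p.id GROUP BY p.name

Result:
name  | COUNT(c.id)
------+------------
Alice | 1          
Bob   | 1          
Carol | 1          
Eve   | 1          
Frank | 0          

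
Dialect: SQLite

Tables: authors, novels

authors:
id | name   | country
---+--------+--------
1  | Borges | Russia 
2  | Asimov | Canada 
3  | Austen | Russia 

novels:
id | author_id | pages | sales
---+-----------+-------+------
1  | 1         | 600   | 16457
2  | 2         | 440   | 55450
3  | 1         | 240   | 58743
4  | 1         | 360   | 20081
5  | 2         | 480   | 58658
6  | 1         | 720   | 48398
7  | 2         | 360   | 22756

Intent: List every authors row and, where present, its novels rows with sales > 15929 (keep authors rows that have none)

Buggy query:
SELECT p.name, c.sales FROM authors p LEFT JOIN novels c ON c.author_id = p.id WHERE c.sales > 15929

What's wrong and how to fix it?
Bug: Filtering c.sales in WHERE discards the NULL rows produced by LEFT JOIN, turning it into an inner join

Fix: Move the right-table condition into the ON clause so unmatched parents are kept

Corrected query:
SELECT p.name, c.sales FROM authors p LEFT JOIN novels c ON c.author_id = p.id AND c.sales > 15929

Result:
name   | sales
-------+------
Borges | 16457
Borges | 20081
Borges | 48398
Borges | 58743
Asimov | 22756
Asimov | 55450
Asimov | 58658
Austen | NULL 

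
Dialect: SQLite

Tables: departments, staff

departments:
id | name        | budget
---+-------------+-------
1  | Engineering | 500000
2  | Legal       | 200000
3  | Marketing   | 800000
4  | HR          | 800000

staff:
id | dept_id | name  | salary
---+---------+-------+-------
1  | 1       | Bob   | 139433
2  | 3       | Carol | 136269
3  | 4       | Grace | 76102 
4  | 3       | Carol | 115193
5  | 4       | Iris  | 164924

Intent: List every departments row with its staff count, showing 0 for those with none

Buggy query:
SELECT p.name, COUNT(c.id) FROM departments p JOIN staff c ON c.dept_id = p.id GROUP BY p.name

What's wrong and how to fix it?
Bug: An inner join excludes parents with zero children

Fix: Switch to LEFT JOIN to retain unmatched parent rows

Corrected query:
SELECT p.name, COUNT(c.id) FROM departments p LEFT JOIN staff c ON c.dept_id = p.id GROUP BY p.name

Result:
name        | COUNT(c.id)
------------+------------
Engineering | 1          
HR          | 2          
Legal       | 0          
Marketing   | 2          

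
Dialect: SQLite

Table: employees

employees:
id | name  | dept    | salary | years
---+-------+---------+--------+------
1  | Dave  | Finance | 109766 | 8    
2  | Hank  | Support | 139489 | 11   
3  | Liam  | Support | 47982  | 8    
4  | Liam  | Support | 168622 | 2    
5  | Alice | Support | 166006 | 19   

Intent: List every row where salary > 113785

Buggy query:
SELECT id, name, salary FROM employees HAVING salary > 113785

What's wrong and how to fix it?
Bug: HAVING filters the output of aggregation, but this query has no GROUP BY and no aggregate functions, so SQLite rejects it (HAVING clause on a non-aggregate query); the condition here is per row

Fix: Use WHERE for row-level filtering

Corrected query:
SELECT id, name, salary FROM employees WHERE salary > 113785

Result:
id | name  | salary
---+-------+-------
2  | Hank  | 139489
4  | Liam  | 168622
5  | Alice | 166006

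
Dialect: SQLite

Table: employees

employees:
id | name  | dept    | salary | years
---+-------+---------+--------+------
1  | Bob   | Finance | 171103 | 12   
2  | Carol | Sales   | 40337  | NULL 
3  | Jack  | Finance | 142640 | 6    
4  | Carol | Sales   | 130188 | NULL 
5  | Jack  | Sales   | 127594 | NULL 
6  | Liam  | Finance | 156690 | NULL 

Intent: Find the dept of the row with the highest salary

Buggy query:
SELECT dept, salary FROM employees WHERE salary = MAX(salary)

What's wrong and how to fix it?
Bug: WHERE is evaluated per row; an aggregate over the whole table isn't defined there

Fix: Wrap MAX in a scalar subquery so WHERE compares against a single value

Corrected query:
SELECT dept, salary FROM employees WHERE salary = (SELECT MAX(salary) FROM employees)

Result:
dept    | salary
--------+-------
Finance | 171103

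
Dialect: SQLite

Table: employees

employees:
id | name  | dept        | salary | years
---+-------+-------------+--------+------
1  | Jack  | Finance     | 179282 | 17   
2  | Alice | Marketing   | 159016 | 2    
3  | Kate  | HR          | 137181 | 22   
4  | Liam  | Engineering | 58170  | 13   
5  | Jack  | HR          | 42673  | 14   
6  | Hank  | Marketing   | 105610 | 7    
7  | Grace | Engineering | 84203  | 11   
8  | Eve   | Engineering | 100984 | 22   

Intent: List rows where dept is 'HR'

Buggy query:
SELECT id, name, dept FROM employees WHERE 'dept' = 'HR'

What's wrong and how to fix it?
Bug: Single quotes denote string literals in SQL; the column name is being compared as a constant string

Fix: Remove the quotes around the column name (or use double quotes for an identifier)

Corrected query:
SELECT id, name, dept FROM employees WHERE dept = 'HR'

Result:
id | name | dept
---+------+-----
3  | Kate | HR  
5  | Jack | HR  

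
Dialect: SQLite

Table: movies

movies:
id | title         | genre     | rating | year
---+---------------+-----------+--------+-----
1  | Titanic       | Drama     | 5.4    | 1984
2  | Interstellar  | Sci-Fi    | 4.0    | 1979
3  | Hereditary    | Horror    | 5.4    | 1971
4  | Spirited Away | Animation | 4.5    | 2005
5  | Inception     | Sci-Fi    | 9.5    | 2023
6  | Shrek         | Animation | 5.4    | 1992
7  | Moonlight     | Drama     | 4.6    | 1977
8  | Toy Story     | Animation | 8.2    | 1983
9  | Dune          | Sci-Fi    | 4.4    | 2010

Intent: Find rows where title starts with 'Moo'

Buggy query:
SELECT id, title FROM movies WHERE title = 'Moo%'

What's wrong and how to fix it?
Bug: '=' compares the literal string including the % character; pattern matching needs LIKE

Fix: Replace '=' with LIKE so 'Moo%' is treated as a pattern

Corrected query:
SELECT id, title FROM movies WHERE title LIKE 'Moo%'

Result:
id | title    
---+----------
7  | Moonlight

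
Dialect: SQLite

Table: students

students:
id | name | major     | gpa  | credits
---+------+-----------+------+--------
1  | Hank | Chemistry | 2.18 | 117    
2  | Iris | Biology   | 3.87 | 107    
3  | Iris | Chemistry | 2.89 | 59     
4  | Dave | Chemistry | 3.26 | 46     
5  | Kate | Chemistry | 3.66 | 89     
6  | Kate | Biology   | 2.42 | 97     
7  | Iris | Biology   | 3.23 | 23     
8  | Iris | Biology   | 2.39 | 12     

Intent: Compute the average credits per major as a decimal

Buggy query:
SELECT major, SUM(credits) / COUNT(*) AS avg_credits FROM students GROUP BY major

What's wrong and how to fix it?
Bug: SUM(credits) and COUNT(*) are both integers; the division truncates the fractional part

Fix: Cast one side to REAL so the division keeps the fractional part

Corrected query:
SELECT major, SUM(credits) * 1.0 / COUNT(*) AS avg_credits FROM students GROUP BY major

Result:
major     | avg_credits
----------+------------
Biology   | 59.75      
Chemistry | 77.75      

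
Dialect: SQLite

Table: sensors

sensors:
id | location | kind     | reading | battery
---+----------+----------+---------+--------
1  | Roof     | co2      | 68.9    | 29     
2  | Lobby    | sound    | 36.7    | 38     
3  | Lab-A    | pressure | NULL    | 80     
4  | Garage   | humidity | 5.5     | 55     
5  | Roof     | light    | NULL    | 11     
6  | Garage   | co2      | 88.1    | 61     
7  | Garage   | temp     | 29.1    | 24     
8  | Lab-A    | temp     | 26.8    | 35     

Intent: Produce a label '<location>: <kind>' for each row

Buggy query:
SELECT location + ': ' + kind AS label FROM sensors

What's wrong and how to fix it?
Bug: '+' is numeric addition; on text columns SQLite converts them to 0 instead of concatenating

Fix: Replace + with || to concatenate text

Corrected query:
SELECT location || ': ' || kind AS label FROM sensors

Result:
label           
----------------
Roof: co2       
Lobby: sound    
Lab-A: pressure 
Garage: humidity
Roof: light     
Garage: co2     
Garage: temp    
Lab-A: temp     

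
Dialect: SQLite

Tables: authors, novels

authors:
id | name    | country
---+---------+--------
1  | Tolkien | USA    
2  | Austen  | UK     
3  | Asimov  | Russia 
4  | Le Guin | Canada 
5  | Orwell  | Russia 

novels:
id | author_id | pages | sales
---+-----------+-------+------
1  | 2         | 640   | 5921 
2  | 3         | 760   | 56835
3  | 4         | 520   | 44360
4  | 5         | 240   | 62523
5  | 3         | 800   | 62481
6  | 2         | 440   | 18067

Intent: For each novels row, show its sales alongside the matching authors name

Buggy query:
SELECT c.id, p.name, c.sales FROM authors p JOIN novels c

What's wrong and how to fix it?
Bug: Missing join condition: each novels row is matched to all authors rows instead of just its own

Fix: Add ON c.author_id = p.id to the JOIN

Corrected query:
SELECT c.id, p.name, c.sales FROM authors p JOIN novels c ON c.author_id = p.id

Result:
id | name    | sales
---+---------+------
1  | Austen  | 5921 
2  | Asimov  | 56835
3  | Le Guin | 44360
4  | Orwell  | 62523
5  | Asimov  | 62481
6  | Austen  | 18067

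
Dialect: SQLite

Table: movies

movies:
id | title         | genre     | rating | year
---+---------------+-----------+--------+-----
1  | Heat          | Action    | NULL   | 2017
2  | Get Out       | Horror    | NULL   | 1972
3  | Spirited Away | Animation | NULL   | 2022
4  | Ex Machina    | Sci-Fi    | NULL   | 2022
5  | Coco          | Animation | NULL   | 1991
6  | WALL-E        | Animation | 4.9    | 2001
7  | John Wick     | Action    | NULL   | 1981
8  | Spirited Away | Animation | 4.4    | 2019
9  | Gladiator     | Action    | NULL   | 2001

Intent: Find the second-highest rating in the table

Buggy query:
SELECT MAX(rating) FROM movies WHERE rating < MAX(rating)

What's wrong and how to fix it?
Bug: The inner MAX is an aggregate inside WHERE, which is not allowed

Fix: Compute the overall MAX in a subquery, then take MAX of rows below it

Corrected query:
SELECT MAX(rating) FROM movies WHERE rating < (SELECT MAX(rating) FROM movies)

Result:
MAX(rating)
-----------
4.4        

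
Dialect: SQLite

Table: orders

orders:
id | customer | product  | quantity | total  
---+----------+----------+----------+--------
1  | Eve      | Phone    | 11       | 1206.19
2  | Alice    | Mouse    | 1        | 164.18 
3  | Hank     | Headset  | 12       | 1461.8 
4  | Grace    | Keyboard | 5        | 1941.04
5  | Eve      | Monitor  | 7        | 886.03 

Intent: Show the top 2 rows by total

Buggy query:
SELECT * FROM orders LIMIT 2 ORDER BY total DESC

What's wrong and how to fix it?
Bug: ORDER BY cannot follow LIMIT; LIMIT is the final clause

Fix: Sort with ORDER BY, then apply LIMIT

Corrected query:
SELECT * FROM orders ORDER BY total DESC LIMIT 2

Result:
id | customer | product  | quantity | total  
---+----------+----------+----------+--------
4  | Grace    | Keyboard | 5        | 1941.04
3  | Hank     | Headset  | 12       | 1461.8 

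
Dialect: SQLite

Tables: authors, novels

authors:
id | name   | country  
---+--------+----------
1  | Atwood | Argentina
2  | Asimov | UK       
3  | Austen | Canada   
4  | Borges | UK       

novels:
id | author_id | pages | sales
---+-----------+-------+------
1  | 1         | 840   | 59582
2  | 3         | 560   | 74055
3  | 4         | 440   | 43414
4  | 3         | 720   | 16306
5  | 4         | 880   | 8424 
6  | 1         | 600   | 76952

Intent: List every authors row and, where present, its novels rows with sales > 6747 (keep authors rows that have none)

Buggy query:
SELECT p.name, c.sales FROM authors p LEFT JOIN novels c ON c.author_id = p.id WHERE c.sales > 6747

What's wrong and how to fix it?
Bug: Filtering c.sales in WHERE discards the NULL rows produced by LEFT JOIN, turning it into an inner join

Fix: Put 'c.sales > 6747' in the JOIN's ON clause instead of WHERE

Corrected query:
SELECT p.name, c.sales FROM authors p LEFT JOIN novels c ON c.author_id = p.id AND c.sales > 6747

Result:
name   | sales
-------+------
Atwood | 59582
Atwood | 76952
Asimov | NULL 
Austen | 16306
Austen | 74055
Borges | 8424 
Borges | 43414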